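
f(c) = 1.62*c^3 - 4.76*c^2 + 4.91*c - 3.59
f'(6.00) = 122.75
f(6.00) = 204.43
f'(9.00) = 312.89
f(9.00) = 836.02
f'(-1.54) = 31.10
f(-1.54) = -28.36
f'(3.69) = 35.96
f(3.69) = 31.11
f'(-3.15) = 83.12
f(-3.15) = -116.92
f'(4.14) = 48.80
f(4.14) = 50.10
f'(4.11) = 47.88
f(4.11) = 48.65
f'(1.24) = 0.58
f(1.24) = -1.73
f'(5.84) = 115.07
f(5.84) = 185.41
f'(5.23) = 88.06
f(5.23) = 123.64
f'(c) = 4.86*c^2 - 9.52*c + 4.91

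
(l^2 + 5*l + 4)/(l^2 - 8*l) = (l^2 + 5*l + 4)/(l*(l - 8))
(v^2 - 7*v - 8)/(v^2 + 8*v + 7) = (v - 8)/(v + 7)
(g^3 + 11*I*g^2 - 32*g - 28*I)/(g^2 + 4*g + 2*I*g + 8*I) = (g^2 + 9*I*g - 14)/(g + 4)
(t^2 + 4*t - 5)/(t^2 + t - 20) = (t - 1)/(t - 4)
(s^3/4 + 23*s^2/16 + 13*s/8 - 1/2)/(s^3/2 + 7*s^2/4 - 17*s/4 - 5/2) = (4*s^3 + 23*s^2 + 26*s - 8)/(4*(2*s^3 + 7*s^2 - 17*s - 10))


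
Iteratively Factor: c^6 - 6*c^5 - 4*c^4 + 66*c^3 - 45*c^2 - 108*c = (c)*(c^5 - 6*c^4 - 4*c^3 + 66*c^2 - 45*c - 108) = c*(c - 4)*(c^4 - 2*c^3 - 12*c^2 + 18*c + 27) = c*(c - 4)*(c - 3)*(c^3 + c^2 - 9*c - 9) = c*(c - 4)*(c - 3)*(c + 1)*(c^2 - 9) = c*(c - 4)*(c - 3)^2*(c + 1)*(c + 3)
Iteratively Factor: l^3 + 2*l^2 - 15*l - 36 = (l - 4)*(l^2 + 6*l + 9) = (l - 4)*(l + 3)*(l + 3)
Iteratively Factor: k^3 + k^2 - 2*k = (k)*(k^2 + k - 2) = k*(k + 2)*(k - 1)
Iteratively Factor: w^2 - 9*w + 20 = (w - 4)*(w - 5)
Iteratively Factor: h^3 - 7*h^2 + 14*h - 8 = (h - 1)*(h^2 - 6*h + 8) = (h - 2)*(h - 1)*(h - 4)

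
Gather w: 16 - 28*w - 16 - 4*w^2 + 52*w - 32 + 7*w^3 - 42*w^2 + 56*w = 7*w^3 - 46*w^2 + 80*w - 32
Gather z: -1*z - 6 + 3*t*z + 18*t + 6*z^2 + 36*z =18*t + 6*z^2 + z*(3*t + 35) - 6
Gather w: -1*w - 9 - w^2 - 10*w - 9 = -w^2 - 11*w - 18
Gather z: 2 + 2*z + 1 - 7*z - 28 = -5*z - 25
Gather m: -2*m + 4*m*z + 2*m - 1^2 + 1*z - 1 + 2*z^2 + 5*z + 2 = 4*m*z + 2*z^2 + 6*z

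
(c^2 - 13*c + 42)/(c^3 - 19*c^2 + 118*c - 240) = (c - 7)/(c^2 - 13*c + 40)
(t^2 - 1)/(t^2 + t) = (t - 1)/t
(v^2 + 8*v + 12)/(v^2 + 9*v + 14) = (v + 6)/(v + 7)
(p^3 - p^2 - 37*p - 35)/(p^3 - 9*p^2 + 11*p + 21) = (p + 5)/(p - 3)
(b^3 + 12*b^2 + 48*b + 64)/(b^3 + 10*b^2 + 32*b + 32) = (b + 4)/(b + 2)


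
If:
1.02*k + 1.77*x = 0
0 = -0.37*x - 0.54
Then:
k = 2.53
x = -1.46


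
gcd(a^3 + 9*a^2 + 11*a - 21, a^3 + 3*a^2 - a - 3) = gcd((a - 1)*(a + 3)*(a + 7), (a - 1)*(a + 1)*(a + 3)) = a^2 + 2*a - 3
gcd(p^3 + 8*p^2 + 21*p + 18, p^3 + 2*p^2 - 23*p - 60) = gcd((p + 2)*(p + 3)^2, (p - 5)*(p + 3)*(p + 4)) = p + 3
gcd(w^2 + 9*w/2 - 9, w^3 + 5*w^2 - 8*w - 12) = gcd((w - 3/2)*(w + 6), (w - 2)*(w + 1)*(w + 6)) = w + 6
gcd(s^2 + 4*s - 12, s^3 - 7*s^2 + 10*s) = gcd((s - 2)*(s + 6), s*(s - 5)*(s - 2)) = s - 2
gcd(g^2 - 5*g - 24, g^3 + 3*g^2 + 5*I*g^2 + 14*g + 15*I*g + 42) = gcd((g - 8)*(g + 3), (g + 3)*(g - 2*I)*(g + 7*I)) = g + 3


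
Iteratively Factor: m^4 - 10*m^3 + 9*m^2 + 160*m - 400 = (m - 4)*(m^3 - 6*m^2 - 15*m + 100) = (m - 5)*(m - 4)*(m^2 - m - 20) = (m - 5)*(m - 4)*(m + 4)*(m - 5)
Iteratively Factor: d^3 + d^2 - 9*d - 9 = (d - 3)*(d^2 + 4*d + 3) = (d - 3)*(d + 3)*(d + 1)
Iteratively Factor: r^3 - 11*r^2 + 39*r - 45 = (r - 3)*(r^2 - 8*r + 15) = (r - 5)*(r - 3)*(r - 3)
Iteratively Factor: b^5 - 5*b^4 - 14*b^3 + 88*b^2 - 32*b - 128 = (b - 2)*(b^4 - 3*b^3 - 20*b^2 + 48*b + 64) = (b - 4)*(b - 2)*(b^3 + b^2 - 16*b - 16) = (b - 4)^2*(b - 2)*(b^2 + 5*b + 4) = (b - 4)^2*(b - 2)*(b + 4)*(b + 1)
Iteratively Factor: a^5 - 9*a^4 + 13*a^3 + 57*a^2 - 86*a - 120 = (a - 5)*(a^4 - 4*a^3 - 7*a^2 + 22*a + 24) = (a - 5)*(a - 4)*(a^3 - 7*a - 6) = (a - 5)*(a - 4)*(a - 3)*(a^2 + 3*a + 2) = (a - 5)*(a - 4)*(a - 3)*(a + 1)*(a + 2)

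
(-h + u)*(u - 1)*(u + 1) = -h*u^2 + h + u^3 - u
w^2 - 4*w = w*(w - 4)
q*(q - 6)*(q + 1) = q^3 - 5*q^2 - 6*q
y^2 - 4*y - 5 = (y - 5)*(y + 1)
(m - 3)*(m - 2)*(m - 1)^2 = m^4 - 7*m^3 + 17*m^2 - 17*m + 6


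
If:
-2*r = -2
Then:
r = 1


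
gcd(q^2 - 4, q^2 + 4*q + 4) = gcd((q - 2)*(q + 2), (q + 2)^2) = q + 2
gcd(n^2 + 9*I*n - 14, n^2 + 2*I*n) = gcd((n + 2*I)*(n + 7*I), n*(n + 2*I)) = n + 2*I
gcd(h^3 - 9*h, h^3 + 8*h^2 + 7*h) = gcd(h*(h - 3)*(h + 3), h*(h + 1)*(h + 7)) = h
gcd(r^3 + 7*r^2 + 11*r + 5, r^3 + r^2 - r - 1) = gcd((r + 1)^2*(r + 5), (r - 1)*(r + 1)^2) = r^2 + 2*r + 1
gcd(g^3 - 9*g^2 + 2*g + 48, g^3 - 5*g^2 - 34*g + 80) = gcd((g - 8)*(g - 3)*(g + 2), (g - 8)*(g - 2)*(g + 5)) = g - 8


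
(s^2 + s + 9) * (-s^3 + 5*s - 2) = -s^5 - s^4 - 4*s^3 + 3*s^2 + 43*s - 18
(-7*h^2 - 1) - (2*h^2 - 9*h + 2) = -9*h^2 + 9*h - 3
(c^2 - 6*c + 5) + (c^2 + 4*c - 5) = 2*c^2 - 2*c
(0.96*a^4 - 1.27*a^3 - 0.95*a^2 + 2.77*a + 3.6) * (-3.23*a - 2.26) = -3.1008*a^5 + 1.9325*a^4 + 5.9387*a^3 - 6.8001*a^2 - 17.8882*a - 8.136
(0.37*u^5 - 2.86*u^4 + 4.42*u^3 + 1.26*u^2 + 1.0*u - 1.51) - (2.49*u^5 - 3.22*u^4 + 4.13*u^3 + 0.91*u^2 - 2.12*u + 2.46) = -2.12*u^5 + 0.36*u^4 + 0.29*u^3 + 0.35*u^2 + 3.12*u - 3.97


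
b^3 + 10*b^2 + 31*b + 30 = (b + 2)*(b + 3)*(b + 5)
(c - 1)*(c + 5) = c^2 + 4*c - 5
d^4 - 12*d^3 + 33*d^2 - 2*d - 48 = (d - 8)*(d - 3)*(d - 2)*(d + 1)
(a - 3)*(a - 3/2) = a^2 - 9*a/2 + 9/2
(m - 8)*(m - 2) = m^2 - 10*m + 16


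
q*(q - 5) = q^2 - 5*q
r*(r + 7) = r^2 + 7*r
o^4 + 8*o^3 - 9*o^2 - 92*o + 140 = (o - 2)^2*(o + 5)*(o + 7)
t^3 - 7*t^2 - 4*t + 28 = (t - 7)*(t - 2)*(t + 2)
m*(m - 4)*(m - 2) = m^3 - 6*m^2 + 8*m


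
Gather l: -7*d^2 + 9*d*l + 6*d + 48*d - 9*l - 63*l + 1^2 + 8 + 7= -7*d^2 + 54*d + l*(9*d - 72) + 16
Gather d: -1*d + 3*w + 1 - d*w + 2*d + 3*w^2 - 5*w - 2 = d*(1 - w) + 3*w^2 - 2*w - 1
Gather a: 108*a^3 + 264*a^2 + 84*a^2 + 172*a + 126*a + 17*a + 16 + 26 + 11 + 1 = 108*a^3 + 348*a^2 + 315*a + 54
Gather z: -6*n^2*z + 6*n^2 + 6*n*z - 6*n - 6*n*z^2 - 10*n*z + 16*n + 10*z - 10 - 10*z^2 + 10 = 6*n^2 + 10*n + z^2*(-6*n - 10) + z*(-6*n^2 - 4*n + 10)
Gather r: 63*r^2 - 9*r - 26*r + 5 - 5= 63*r^2 - 35*r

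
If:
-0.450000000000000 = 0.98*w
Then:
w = -0.46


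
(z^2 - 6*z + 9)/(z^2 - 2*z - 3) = (z - 3)/(z + 1)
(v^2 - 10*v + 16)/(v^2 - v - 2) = (v - 8)/(v + 1)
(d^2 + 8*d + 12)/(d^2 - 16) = (d^2 + 8*d + 12)/(d^2 - 16)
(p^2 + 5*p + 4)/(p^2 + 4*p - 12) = (p^2 + 5*p + 4)/(p^2 + 4*p - 12)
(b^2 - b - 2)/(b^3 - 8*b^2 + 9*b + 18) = (b - 2)/(b^2 - 9*b + 18)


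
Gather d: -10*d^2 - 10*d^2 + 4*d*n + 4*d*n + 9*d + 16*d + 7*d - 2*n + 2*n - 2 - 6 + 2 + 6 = -20*d^2 + d*(8*n + 32)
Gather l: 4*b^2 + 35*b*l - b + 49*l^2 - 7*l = 4*b^2 - b + 49*l^2 + l*(35*b - 7)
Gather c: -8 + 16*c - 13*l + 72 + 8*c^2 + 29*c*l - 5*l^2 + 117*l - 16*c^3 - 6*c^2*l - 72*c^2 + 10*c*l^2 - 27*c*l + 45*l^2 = -16*c^3 + c^2*(-6*l - 64) + c*(10*l^2 + 2*l + 16) + 40*l^2 + 104*l + 64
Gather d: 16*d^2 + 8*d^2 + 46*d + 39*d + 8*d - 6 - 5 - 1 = 24*d^2 + 93*d - 12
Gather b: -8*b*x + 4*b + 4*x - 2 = b*(4 - 8*x) + 4*x - 2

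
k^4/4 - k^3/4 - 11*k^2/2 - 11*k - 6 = (k/2 + 1/2)*(k/2 + 1)*(k - 6)*(k + 2)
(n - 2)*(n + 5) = n^2 + 3*n - 10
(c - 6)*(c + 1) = c^2 - 5*c - 6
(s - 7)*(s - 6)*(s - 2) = s^3 - 15*s^2 + 68*s - 84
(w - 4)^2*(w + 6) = w^3 - 2*w^2 - 32*w + 96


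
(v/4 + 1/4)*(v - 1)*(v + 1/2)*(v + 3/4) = v^4/4 + 5*v^3/16 - 5*v^2/32 - 5*v/16 - 3/32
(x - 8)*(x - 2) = x^2 - 10*x + 16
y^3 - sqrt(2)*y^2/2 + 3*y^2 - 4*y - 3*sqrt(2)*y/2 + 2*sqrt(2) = (y - 1)*(y + 4)*(y - sqrt(2)/2)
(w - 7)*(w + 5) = w^2 - 2*w - 35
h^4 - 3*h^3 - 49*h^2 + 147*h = h*(h - 7)*(h - 3)*(h + 7)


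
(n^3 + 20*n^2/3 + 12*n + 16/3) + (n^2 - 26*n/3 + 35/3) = n^3 + 23*n^2/3 + 10*n/3 + 17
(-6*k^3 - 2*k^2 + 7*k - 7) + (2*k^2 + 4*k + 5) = -6*k^3 + 11*k - 2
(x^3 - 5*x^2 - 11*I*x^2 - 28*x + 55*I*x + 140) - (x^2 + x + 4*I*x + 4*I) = x^3 - 6*x^2 - 11*I*x^2 - 29*x + 51*I*x + 140 - 4*I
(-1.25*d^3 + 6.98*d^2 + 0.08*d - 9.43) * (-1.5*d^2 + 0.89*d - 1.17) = 1.875*d^5 - 11.5825*d^4 + 7.5547*d^3 + 6.0496*d^2 - 8.4863*d + 11.0331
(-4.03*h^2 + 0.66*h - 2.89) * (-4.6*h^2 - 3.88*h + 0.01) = 18.538*h^4 + 12.6004*h^3 + 10.6929*h^2 + 11.2198*h - 0.0289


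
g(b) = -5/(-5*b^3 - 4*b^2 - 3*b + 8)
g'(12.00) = 0.00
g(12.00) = 0.00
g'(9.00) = 0.00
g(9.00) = 0.00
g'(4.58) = -0.01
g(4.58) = 0.01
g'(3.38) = -0.02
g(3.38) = 0.02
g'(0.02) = -0.25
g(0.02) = -0.63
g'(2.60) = -0.05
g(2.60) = 0.04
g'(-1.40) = -0.32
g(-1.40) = -0.28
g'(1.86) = -0.18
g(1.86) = 0.11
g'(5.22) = -0.00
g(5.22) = 0.01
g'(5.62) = -0.00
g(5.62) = 0.00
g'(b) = -5*(15*b^2 + 8*b + 3)/(-5*b^3 - 4*b^2 - 3*b + 8)^2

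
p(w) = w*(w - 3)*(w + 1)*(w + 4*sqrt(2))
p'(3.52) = 192.65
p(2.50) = -35.69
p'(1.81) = -9.13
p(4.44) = 351.18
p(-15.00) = 35317.09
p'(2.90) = 89.83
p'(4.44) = 422.31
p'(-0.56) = 1.80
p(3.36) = 47.55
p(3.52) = 75.92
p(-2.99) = -95.05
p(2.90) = -9.68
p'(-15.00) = -10619.18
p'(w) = w*(w - 3)*(w + 1) + w*(w - 3)*(w + 4*sqrt(2)) + w*(w + 1)*(w + 4*sqrt(2)) + (w - 3)*(w + 1)*(w + 4*sqrt(2)) = 4*w^3 - 6*w^2 + 12*sqrt(2)*w^2 - 16*sqrt(2)*w - 6*w - 12*sqrt(2)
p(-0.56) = 4.47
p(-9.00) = 2888.48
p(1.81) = -45.19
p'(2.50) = 42.53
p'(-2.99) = 59.78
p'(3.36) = 162.43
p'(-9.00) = -1786.71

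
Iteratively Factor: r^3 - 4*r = (r + 2)*(r^2 - 2*r) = r*(r + 2)*(r - 2)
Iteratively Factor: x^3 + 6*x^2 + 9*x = (x + 3)*(x^2 + 3*x) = x*(x + 3)*(x + 3)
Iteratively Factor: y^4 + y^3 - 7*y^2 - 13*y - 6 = (y - 3)*(y^3 + 4*y^2 + 5*y + 2) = (y - 3)*(y + 1)*(y^2 + 3*y + 2) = (y - 3)*(y + 1)^2*(y + 2)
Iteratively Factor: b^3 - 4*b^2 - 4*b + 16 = (b - 2)*(b^2 - 2*b - 8) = (b - 2)*(b + 2)*(b - 4)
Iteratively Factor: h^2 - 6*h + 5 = (h - 1)*(h - 5)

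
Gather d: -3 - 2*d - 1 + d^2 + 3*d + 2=d^2 + d - 2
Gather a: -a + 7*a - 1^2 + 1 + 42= 6*a + 42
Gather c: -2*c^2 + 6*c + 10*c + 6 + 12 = -2*c^2 + 16*c + 18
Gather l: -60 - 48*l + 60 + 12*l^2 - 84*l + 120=12*l^2 - 132*l + 120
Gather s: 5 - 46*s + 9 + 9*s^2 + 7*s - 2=9*s^2 - 39*s + 12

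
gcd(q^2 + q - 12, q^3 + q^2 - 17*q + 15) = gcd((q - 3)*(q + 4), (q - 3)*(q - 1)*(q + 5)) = q - 3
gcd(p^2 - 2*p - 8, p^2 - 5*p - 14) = p + 2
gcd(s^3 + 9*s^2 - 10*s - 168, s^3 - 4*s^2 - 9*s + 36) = s - 4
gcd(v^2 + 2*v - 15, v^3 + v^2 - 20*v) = v + 5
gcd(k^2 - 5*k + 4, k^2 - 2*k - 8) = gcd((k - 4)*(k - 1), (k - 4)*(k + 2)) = k - 4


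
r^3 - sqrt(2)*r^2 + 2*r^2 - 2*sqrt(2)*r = r*(r + 2)*(r - sqrt(2))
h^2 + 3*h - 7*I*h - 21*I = (h + 3)*(h - 7*I)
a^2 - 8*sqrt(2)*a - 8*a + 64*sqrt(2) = (a - 8)*(a - 8*sqrt(2))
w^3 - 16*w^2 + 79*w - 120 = (w - 8)*(w - 5)*(w - 3)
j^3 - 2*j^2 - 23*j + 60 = (j - 4)*(j - 3)*(j + 5)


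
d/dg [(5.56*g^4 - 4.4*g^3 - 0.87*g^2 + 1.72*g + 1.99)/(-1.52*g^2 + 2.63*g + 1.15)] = (-16.9024*g^5 + 50.5564*g^4 + 2.432*g^3 - 14.8537*g^2 + 4.0486*g - 3.2557)/(2.3104*g^4 - 7.9952*g^3 + 3.4209*g^2 + 6.049*g + 1.3225)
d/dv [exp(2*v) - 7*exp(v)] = (2*exp(v) - 7)*exp(v)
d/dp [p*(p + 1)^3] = (p + 1)^2*(4*p + 1)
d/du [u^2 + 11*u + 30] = 2*u + 11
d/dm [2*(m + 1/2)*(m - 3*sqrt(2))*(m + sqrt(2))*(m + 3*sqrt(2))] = 8*m^3 + 3*m^2 + 6*sqrt(2)*m^2 - 72*m + 2*sqrt(2)*m - 36*sqrt(2) - 18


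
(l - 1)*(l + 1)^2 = l^3 + l^2 - l - 1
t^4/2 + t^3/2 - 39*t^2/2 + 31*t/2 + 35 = (t/2 + 1/2)*(t - 5)*(t - 2)*(t + 7)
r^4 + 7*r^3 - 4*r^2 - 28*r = r*(r - 2)*(r + 2)*(r + 7)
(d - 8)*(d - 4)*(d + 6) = d^3 - 6*d^2 - 40*d + 192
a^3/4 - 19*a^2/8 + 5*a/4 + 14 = (a/4 + 1/2)*(a - 8)*(a - 7/2)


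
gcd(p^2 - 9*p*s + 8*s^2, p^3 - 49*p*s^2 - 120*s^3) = p - 8*s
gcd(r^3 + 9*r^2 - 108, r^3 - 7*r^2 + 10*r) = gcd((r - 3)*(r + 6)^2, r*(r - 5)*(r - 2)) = 1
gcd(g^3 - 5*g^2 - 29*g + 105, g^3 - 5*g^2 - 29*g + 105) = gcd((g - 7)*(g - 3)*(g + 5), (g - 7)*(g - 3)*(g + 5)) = g^3 - 5*g^2 - 29*g + 105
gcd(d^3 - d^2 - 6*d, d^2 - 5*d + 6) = d - 3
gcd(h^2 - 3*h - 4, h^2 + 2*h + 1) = h + 1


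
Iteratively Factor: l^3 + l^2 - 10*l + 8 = (l + 4)*(l^2 - 3*l + 2) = (l - 2)*(l + 4)*(l - 1)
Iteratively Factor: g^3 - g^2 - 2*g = (g - 2)*(g^2 + g) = g*(g - 2)*(g + 1)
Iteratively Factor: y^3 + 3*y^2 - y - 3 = (y + 1)*(y^2 + 2*y - 3) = (y + 1)*(y + 3)*(y - 1)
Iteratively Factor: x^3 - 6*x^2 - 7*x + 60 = (x - 4)*(x^2 - 2*x - 15) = (x - 5)*(x - 4)*(x + 3)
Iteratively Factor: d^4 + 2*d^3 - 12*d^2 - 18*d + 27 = (d - 1)*(d^3 + 3*d^2 - 9*d - 27) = (d - 1)*(d + 3)*(d^2 - 9) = (d - 3)*(d - 1)*(d + 3)*(d + 3)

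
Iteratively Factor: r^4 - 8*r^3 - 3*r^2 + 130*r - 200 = (r + 4)*(r^3 - 12*r^2 + 45*r - 50) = (r - 2)*(r + 4)*(r^2 - 10*r + 25) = (r - 5)*(r - 2)*(r + 4)*(r - 5)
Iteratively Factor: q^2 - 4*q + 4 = (q - 2)*(q - 2)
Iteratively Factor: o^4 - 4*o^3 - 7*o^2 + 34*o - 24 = (o + 3)*(o^3 - 7*o^2 + 14*o - 8) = (o - 2)*(o + 3)*(o^2 - 5*o + 4) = (o - 2)*(o - 1)*(o + 3)*(o - 4)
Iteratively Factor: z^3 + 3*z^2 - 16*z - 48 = (z + 3)*(z^2 - 16) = (z - 4)*(z + 3)*(z + 4)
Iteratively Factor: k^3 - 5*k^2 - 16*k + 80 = (k - 4)*(k^2 - k - 20) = (k - 5)*(k - 4)*(k + 4)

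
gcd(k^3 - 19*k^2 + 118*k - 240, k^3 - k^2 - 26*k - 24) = k - 6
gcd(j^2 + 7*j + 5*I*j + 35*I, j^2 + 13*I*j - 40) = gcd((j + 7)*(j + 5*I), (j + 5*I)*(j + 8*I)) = j + 5*I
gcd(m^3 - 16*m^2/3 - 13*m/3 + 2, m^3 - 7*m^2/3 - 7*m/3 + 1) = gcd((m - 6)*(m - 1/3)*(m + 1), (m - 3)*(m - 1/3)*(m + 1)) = m^2 + 2*m/3 - 1/3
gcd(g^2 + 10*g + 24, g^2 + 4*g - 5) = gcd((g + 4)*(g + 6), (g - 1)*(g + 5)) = 1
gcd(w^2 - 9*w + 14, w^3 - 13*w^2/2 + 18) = w - 2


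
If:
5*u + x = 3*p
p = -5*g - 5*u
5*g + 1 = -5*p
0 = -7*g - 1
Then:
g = -1/7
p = -2/35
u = 27/175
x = -33/35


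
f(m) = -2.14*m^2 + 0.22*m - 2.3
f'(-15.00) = 64.42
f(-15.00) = -487.10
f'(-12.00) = 51.58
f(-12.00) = -313.10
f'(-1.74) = 7.67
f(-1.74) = -9.16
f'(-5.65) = 24.40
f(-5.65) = -71.86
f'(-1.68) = 7.41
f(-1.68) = -8.71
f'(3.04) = -12.79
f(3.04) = -21.41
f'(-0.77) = 3.52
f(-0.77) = -3.74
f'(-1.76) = 7.75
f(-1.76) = -9.32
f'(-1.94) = 8.52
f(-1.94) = -10.78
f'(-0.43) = 2.06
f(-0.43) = -2.79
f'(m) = 0.22 - 4.28*m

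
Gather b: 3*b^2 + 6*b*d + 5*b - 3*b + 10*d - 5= 3*b^2 + b*(6*d + 2) + 10*d - 5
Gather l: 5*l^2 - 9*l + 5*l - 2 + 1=5*l^2 - 4*l - 1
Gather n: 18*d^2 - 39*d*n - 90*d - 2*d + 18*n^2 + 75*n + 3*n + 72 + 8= 18*d^2 - 92*d + 18*n^2 + n*(78 - 39*d) + 80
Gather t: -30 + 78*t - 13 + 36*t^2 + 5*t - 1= 36*t^2 + 83*t - 44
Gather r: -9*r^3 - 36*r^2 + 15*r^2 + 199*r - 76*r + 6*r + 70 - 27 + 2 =-9*r^3 - 21*r^2 + 129*r + 45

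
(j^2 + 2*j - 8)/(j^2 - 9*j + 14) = (j + 4)/(j - 7)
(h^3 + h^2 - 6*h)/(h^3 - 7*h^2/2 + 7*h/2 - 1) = 2*h*(h + 3)/(2*h^2 - 3*h + 1)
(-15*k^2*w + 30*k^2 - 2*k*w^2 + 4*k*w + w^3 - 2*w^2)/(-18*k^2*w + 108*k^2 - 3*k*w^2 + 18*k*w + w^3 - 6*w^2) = (-5*k*w + 10*k + w^2 - 2*w)/(-6*k*w + 36*k + w^2 - 6*w)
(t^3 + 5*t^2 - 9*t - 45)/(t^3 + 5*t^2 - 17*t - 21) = (t^2 + 8*t + 15)/(t^2 + 8*t + 7)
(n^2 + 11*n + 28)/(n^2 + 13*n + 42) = (n + 4)/(n + 6)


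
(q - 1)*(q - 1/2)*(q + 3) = q^3 + 3*q^2/2 - 4*q + 3/2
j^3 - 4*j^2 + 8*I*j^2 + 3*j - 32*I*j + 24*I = (j - 3)*(j - 1)*(j + 8*I)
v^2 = v^2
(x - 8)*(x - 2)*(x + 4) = x^3 - 6*x^2 - 24*x + 64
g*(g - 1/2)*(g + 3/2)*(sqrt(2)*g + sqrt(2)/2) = sqrt(2)*g^4 + 3*sqrt(2)*g^3/2 - sqrt(2)*g^2/4 - 3*sqrt(2)*g/8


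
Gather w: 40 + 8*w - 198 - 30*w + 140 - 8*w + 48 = 30 - 30*w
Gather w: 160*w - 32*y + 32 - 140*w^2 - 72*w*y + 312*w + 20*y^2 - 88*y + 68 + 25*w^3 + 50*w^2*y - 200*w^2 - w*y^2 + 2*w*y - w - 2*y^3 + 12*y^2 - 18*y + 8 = 25*w^3 + w^2*(50*y - 340) + w*(-y^2 - 70*y + 471) - 2*y^3 + 32*y^2 - 138*y + 108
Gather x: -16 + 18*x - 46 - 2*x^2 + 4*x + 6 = -2*x^2 + 22*x - 56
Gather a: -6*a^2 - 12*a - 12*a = -6*a^2 - 24*a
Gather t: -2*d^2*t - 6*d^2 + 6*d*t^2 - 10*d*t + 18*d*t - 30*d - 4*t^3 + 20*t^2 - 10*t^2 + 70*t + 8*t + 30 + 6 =-6*d^2 - 30*d - 4*t^3 + t^2*(6*d + 10) + t*(-2*d^2 + 8*d + 78) + 36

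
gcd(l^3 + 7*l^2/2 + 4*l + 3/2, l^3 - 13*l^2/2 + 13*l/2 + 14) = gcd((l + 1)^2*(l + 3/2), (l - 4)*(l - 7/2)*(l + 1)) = l + 1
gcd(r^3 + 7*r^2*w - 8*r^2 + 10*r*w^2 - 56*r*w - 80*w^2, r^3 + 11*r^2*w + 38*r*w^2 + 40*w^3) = r^2 + 7*r*w + 10*w^2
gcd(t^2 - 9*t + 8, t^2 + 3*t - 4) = t - 1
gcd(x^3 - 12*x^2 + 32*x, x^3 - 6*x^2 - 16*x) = x^2 - 8*x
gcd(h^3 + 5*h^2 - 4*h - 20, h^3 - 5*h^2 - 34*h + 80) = h^2 + 3*h - 10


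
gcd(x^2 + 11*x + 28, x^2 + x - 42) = x + 7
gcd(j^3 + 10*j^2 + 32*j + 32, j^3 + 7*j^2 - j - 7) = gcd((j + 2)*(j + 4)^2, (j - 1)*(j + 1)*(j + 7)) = 1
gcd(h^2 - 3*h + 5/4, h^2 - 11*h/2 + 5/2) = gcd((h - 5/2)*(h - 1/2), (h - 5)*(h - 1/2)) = h - 1/2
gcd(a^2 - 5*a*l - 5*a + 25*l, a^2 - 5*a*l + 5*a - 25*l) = a - 5*l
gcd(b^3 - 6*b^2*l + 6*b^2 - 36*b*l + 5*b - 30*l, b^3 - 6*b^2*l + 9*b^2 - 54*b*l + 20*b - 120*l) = b^2 - 6*b*l + 5*b - 30*l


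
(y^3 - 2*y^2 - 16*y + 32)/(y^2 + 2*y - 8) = y - 4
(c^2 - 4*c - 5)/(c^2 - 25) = (c + 1)/(c + 5)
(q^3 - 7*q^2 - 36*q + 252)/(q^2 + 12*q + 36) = (q^2 - 13*q + 42)/(q + 6)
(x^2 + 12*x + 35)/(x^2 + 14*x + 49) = (x + 5)/(x + 7)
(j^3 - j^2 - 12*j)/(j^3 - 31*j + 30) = j*(j^2 - j - 12)/(j^3 - 31*j + 30)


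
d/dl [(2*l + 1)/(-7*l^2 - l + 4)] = (-14*l^2 - 2*l + (2*l + 1)*(14*l + 1) + 8)/(7*l^2 + l - 4)^2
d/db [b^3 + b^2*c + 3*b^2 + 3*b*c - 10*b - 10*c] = 3*b^2 + 2*b*c + 6*b + 3*c - 10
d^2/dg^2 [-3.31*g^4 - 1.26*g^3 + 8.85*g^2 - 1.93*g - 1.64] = -39.72*g^2 - 7.56*g + 17.7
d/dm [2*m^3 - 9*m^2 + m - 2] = 6*m^2 - 18*m + 1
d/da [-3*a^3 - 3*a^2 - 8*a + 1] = -9*a^2 - 6*a - 8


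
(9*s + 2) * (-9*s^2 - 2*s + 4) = -81*s^3 - 36*s^2 + 32*s + 8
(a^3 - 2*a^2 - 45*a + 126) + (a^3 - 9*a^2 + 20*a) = 2*a^3 - 11*a^2 - 25*a + 126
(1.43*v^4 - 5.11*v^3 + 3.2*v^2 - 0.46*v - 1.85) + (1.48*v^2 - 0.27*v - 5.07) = 1.43*v^4 - 5.11*v^3 + 4.68*v^2 - 0.73*v - 6.92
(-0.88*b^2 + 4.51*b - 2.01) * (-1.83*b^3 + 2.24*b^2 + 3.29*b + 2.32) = 1.6104*b^5 - 10.2245*b^4 + 10.8855*b^3 + 8.2939*b^2 + 3.8503*b - 4.6632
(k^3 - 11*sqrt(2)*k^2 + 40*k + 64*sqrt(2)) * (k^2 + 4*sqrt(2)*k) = k^5 - 7*sqrt(2)*k^4 - 48*k^3 + 224*sqrt(2)*k^2 + 512*k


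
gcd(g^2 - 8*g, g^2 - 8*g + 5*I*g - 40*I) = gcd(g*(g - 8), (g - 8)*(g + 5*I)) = g - 8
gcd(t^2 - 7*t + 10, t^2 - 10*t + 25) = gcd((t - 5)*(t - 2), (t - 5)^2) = t - 5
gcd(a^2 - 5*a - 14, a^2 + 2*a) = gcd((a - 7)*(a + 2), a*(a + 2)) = a + 2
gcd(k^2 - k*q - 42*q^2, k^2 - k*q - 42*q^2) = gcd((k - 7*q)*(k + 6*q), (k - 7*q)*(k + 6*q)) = -k^2 + k*q + 42*q^2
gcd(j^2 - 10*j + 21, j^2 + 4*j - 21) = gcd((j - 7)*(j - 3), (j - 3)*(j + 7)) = j - 3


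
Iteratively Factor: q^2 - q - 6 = (q - 3)*(q + 2)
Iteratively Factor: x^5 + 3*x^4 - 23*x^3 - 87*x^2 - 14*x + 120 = (x - 1)*(x^4 + 4*x^3 - 19*x^2 - 106*x - 120) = (x - 1)*(x + 3)*(x^3 + x^2 - 22*x - 40) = (x - 1)*(x + 3)*(x + 4)*(x^2 - 3*x - 10) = (x - 5)*(x - 1)*(x + 3)*(x + 4)*(x + 2)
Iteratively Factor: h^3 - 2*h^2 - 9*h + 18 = (h - 2)*(h^2 - 9) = (h - 2)*(h + 3)*(h - 3)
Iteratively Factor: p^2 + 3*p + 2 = (p + 1)*(p + 2)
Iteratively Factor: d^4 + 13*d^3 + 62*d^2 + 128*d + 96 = (d + 2)*(d^3 + 11*d^2 + 40*d + 48) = (d + 2)*(d + 4)*(d^2 + 7*d + 12) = (d + 2)*(d + 4)^2*(d + 3)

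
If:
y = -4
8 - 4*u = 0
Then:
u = 2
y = -4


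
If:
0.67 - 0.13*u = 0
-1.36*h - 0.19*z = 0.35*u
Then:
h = -0.139705882352941*z - 1.32635746606335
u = 5.15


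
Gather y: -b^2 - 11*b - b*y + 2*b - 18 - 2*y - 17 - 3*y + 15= -b^2 - 9*b + y*(-b - 5) - 20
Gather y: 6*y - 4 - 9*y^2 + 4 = -9*y^2 + 6*y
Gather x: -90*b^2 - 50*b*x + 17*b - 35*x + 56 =-90*b^2 + 17*b + x*(-50*b - 35) + 56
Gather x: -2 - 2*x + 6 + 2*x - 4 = 0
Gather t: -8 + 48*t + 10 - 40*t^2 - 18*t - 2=-40*t^2 + 30*t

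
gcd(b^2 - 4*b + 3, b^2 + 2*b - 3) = b - 1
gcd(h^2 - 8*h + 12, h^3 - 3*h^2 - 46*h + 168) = h - 6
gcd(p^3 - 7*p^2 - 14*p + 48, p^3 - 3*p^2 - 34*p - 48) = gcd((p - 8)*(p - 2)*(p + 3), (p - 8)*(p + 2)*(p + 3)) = p^2 - 5*p - 24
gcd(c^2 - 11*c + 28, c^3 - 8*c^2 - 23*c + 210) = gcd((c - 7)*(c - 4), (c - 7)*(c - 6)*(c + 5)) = c - 7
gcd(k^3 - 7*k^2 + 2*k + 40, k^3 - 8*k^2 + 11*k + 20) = k^2 - 9*k + 20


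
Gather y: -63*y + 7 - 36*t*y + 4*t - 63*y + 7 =4*t + y*(-36*t - 126) + 14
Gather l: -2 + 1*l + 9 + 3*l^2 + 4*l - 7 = 3*l^2 + 5*l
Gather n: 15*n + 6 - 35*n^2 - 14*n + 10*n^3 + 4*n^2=10*n^3 - 31*n^2 + n + 6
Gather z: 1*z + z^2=z^2 + z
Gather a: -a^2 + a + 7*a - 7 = -a^2 + 8*a - 7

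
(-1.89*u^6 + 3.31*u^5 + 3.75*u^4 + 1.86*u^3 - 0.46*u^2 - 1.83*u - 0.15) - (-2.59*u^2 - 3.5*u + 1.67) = -1.89*u^6 + 3.31*u^5 + 3.75*u^4 + 1.86*u^3 + 2.13*u^2 + 1.67*u - 1.82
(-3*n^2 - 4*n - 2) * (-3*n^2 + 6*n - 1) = 9*n^4 - 6*n^3 - 15*n^2 - 8*n + 2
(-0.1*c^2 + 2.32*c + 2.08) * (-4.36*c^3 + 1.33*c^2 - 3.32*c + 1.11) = 0.436*c^5 - 10.2482*c^4 - 5.6512*c^3 - 5.047*c^2 - 4.3304*c + 2.3088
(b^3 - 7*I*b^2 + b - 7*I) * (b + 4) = b^4 + 4*b^3 - 7*I*b^3 + b^2 - 28*I*b^2 + 4*b - 7*I*b - 28*I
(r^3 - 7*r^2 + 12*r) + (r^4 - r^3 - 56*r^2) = r^4 - 63*r^2 + 12*r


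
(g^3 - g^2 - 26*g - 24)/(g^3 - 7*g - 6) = (g^2 - 2*g - 24)/(g^2 - g - 6)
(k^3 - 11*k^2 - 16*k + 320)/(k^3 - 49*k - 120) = (k - 8)/(k + 3)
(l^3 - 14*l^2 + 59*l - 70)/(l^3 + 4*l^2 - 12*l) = (l^2 - 12*l + 35)/(l*(l + 6))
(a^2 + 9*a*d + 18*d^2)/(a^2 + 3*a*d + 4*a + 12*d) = (a + 6*d)/(a + 4)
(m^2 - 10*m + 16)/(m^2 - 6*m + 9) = (m^2 - 10*m + 16)/(m^2 - 6*m + 9)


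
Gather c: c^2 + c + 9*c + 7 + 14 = c^2 + 10*c + 21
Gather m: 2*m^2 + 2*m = 2*m^2 + 2*m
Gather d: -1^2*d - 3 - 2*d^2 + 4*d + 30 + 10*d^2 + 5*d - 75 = 8*d^2 + 8*d - 48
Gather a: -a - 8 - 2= -a - 10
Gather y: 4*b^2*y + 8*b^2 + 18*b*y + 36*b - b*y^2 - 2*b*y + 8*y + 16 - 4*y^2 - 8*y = 8*b^2 + 36*b + y^2*(-b - 4) + y*(4*b^2 + 16*b) + 16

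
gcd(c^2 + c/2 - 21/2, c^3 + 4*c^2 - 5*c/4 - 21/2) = c + 7/2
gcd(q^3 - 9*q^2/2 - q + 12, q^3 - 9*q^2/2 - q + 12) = q^3 - 9*q^2/2 - q + 12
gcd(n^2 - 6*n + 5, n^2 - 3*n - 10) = n - 5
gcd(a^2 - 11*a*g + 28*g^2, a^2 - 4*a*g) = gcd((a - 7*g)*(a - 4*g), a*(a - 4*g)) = a - 4*g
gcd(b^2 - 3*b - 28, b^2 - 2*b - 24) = b + 4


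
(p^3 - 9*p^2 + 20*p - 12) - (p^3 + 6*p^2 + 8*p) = -15*p^2 + 12*p - 12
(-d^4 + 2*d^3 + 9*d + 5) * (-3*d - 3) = 3*d^5 - 3*d^4 - 6*d^3 - 27*d^2 - 42*d - 15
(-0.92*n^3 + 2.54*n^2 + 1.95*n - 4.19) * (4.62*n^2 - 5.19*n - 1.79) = -4.2504*n^5 + 16.5096*n^4 - 2.5268*n^3 - 34.0249*n^2 + 18.2556*n + 7.5001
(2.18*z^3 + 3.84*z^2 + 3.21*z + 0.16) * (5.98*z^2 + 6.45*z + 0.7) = 13.0364*z^5 + 37.0242*z^4 + 45.4898*z^3 + 24.3493*z^2 + 3.279*z + 0.112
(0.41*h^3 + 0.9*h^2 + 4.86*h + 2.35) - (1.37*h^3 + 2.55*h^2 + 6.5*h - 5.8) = -0.96*h^3 - 1.65*h^2 - 1.64*h + 8.15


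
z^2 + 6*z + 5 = (z + 1)*(z + 5)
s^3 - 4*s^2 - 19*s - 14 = (s - 7)*(s + 1)*(s + 2)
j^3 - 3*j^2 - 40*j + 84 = (j - 7)*(j - 2)*(j + 6)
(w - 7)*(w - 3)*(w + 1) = w^3 - 9*w^2 + 11*w + 21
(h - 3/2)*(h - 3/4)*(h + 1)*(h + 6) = h^4 + 19*h^3/4 - 69*h^2/8 - 45*h/8 + 27/4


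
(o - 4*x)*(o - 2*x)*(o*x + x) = o^3*x - 6*o^2*x^2 + o^2*x + 8*o*x^3 - 6*o*x^2 + 8*x^3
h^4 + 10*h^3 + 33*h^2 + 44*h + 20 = (h + 1)*(h + 2)^2*(h + 5)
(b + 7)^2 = b^2 + 14*b + 49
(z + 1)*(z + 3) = z^2 + 4*z + 3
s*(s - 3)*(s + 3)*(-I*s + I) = -I*s^4 + I*s^3 + 9*I*s^2 - 9*I*s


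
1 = 1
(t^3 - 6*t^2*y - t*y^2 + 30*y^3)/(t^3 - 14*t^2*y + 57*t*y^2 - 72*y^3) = (t^2 - 3*t*y - 10*y^2)/(t^2 - 11*t*y + 24*y^2)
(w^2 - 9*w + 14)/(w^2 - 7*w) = (w - 2)/w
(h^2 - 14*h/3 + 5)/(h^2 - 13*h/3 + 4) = (3*h - 5)/(3*h - 4)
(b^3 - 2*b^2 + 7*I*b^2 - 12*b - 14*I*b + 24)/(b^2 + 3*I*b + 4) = (b^2 + b*(-2 + 3*I) - 6*I)/(b - I)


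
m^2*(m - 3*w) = m^3 - 3*m^2*w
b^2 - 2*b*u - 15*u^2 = (b - 5*u)*(b + 3*u)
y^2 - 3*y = y*(y - 3)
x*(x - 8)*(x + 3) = x^3 - 5*x^2 - 24*x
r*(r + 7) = r^2 + 7*r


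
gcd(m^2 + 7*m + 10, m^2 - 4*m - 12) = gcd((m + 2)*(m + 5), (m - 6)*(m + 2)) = m + 2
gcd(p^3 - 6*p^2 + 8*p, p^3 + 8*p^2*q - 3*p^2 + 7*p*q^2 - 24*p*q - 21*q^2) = 1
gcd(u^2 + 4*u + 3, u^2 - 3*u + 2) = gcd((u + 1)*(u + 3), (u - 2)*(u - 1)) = 1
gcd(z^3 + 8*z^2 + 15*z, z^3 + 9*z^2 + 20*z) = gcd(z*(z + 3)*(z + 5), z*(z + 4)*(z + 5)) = z^2 + 5*z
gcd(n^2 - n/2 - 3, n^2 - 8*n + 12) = n - 2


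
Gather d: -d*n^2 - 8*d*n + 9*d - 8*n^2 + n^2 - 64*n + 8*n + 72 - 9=d*(-n^2 - 8*n + 9) - 7*n^2 - 56*n + 63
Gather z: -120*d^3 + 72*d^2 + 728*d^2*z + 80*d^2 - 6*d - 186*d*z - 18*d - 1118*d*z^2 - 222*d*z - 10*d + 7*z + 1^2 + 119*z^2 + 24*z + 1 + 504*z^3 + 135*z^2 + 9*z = -120*d^3 + 152*d^2 - 34*d + 504*z^3 + z^2*(254 - 1118*d) + z*(728*d^2 - 408*d + 40) + 2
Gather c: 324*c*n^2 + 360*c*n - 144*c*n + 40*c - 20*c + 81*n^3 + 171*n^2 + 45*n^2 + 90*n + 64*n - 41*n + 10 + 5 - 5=c*(324*n^2 + 216*n + 20) + 81*n^3 + 216*n^2 + 113*n + 10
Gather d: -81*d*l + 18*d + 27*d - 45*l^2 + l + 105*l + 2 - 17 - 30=d*(45 - 81*l) - 45*l^2 + 106*l - 45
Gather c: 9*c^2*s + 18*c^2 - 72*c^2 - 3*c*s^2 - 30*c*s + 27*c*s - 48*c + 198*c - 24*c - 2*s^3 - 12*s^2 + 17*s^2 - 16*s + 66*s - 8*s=c^2*(9*s - 54) + c*(-3*s^2 - 3*s + 126) - 2*s^3 + 5*s^2 + 42*s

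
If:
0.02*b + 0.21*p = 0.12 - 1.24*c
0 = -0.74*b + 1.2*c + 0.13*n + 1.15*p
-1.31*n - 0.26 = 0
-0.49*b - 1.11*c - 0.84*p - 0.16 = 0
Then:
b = -0.21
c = 0.14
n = -0.20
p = -0.26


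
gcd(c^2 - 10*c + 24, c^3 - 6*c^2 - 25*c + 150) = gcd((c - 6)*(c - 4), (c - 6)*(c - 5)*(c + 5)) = c - 6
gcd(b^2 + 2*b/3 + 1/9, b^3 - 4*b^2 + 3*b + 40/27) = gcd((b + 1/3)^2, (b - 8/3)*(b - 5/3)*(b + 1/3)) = b + 1/3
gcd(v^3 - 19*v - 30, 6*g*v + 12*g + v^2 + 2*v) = v + 2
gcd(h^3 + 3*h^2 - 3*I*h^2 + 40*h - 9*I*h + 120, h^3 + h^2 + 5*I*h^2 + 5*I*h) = h + 5*I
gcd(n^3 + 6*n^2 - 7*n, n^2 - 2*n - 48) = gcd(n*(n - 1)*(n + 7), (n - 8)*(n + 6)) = 1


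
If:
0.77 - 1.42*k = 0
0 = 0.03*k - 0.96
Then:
No Solution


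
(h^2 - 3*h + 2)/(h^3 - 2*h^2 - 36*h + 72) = (h - 1)/(h^2 - 36)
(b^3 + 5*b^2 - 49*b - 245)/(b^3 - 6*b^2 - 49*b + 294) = (b + 5)/(b - 6)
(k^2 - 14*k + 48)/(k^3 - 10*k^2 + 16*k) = (k - 6)/(k*(k - 2))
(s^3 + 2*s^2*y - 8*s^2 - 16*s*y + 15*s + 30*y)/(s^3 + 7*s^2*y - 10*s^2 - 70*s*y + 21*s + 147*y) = (s^2 + 2*s*y - 5*s - 10*y)/(s^2 + 7*s*y - 7*s - 49*y)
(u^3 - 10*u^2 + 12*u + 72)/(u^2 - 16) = (u^3 - 10*u^2 + 12*u + 72)/(u^2 - 16)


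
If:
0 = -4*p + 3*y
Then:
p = 3*y/4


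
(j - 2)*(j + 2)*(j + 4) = j^3 + 4*j^2 - 4*j - 16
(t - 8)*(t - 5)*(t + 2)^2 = t^4 - 9*t^3 - 8*t^2 + 108*t + 160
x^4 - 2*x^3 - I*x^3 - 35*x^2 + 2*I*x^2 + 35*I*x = x*(x - 7)*(x + 5)*(x - I)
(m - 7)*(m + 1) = m^2 - 6*m - 7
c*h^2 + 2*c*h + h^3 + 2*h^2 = h*(c + h)*(h + 2)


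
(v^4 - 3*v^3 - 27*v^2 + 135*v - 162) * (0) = 0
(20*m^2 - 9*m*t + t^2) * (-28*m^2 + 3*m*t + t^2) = -560*m^4 + 312*m^3*t - 35*m^2*t^2 - 6*m*t^3 + t^4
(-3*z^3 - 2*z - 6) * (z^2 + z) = -3*z^5 - 3*z^4 - 2*z^3 - 8*z^2 - 6*z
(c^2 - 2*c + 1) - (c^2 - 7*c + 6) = 5*c - 5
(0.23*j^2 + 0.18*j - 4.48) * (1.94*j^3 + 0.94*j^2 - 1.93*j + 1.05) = 0.4462*j^5 + 0.5654*j^4 - 8.9659*j^3 - 4.3171*j^2 + 8.8354*j - 4.704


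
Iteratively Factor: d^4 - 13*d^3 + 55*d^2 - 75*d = (d)*(d^3 - 13*d^2 + 55*d - 75) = d*(d - 5)*(d^2 - 8*d + 15) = d*(d - 5)^2*(d - 3)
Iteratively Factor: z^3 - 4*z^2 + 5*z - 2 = (z - 1)*(z^2 - 3*z + 2) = (z - 1)^2*(z - 2)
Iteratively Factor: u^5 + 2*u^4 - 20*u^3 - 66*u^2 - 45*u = (u + 3)*(u^4 - u^3 - 17*u^2 - 15*u) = (u + 3)^2*(u^3 - 4*u^2 - 5*u) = u*(u + 3)^2*(u^2 - 4*u - 5) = u*(u - 5)*(u + 3)^2*(u + 1)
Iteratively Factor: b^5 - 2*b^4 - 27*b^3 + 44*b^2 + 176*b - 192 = (b - 1)*(b^4 - b^3 - 28*b^2 + 16*b + 192) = (b - 4)*(b - 1)*(b^3 + 3*b^2 - 16*b - 48) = (b - 4)*(b - 1)*(b + 3)*(b^2 - 16) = (b - 4)*(b - 1)*(b + 3)*(b + 4)*(b - 4)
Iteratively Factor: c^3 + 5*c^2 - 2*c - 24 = (c + 4)*(c^2 + c - 6) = (c - 2)*(c + 4)*(c + 3)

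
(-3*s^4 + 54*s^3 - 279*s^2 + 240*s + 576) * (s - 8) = -3*s^5 + 78*s^4 - 711*s^3 + 2472*s^2 - 1344*s - 4608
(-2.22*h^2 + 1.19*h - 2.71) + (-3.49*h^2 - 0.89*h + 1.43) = -5.71*h^2 + 0.3*h - 1.28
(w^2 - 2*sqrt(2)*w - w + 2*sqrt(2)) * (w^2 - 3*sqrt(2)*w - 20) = w^4 - 5*sqrt(2)*w^3 - w^3 - 8*w^2 + 5*sqrt(2)*w^2 + 8*w + 40*sqrt(2)*w - 40*sqrt(2)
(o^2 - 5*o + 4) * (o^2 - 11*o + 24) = o^4 - 16*o^3 + 83*o^2 - 164*o + 96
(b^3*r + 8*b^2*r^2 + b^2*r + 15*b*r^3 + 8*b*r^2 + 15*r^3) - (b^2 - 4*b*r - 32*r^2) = b^3*r + 8*b^2*r^2 + b^2*r - b^2 + 15*b*r^3 + 8*b*r^2 + 4*b*r + 15*r^3 + 32*r^2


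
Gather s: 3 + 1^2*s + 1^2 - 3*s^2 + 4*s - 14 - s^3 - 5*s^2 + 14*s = -s^3 - 8*s^2 + 19*s - 10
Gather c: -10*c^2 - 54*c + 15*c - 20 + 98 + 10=-10*c^2 - 39*c + 88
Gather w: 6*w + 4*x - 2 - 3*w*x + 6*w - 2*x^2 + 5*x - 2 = w*(12 - 3*x) - 2*x^2 + 9*x - 4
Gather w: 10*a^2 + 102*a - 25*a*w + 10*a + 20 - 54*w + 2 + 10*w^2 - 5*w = 10*a^2 + 112*a + 10*w^2 + w*(-25*a - 59) + 22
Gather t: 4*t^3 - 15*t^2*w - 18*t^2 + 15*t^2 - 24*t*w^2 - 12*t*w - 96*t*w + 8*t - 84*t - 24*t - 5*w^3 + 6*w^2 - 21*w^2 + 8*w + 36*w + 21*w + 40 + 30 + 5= 4*t^3 + t^2*(-15*w - 3) + t*(-24*w^2 - 108*w - 100) - 5*w^3 - 15*w^2 + 65*w + 75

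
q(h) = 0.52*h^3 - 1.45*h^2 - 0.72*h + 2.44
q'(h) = 1.56*h^2 - 2.9*h - 0.72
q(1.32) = 0.16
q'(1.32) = -1.83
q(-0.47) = 2.40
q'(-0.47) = 0.99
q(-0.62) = 2.21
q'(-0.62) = 1.68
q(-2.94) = -21.19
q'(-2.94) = 21.29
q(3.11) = 1.82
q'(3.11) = 5.35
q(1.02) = 0.75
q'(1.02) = -2.05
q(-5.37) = -116.03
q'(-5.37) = 59.84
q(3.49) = 4.37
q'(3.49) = 8.16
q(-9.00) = -487.61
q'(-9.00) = 151.74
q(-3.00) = -22.49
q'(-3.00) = 22.02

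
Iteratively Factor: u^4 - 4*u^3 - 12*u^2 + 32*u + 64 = (u + 2)*(u^3 - 6*u^2 + 32) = (u - 4)*(u + 2)*(u^2 - 2*u - 8) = (u - 4)*(u + 2)^2*(u - 4)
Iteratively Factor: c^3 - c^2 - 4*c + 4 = (c + 2)*(c^2 - 3*c + 2) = (c - 2)*(c + 2)*(c - 1)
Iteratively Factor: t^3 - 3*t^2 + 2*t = (t - 2)*(t^2 - t) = (t - 2)*(t - 1)*(t)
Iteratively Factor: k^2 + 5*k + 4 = (k + 4)*(k + 1)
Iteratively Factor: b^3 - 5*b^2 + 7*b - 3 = (b - 3)*(b^2 - 2*b + 1) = (b - 3)*(b - 1)*(b - 1)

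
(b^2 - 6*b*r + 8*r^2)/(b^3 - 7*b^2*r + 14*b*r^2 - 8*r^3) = 1/(b - r)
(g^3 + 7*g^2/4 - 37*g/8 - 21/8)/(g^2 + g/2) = g + 5/4 - 21/(4*g)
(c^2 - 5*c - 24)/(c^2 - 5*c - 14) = (-c^2 + 5*c + 24)/(-c^2 + 5*c + 14)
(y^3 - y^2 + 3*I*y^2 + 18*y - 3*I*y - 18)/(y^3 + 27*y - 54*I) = (y - 1)/(y - 3*I)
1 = 1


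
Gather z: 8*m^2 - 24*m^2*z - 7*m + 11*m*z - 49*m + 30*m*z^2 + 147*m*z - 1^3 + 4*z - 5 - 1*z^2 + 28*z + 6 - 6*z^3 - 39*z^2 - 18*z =8*m^2 - 56*m - 6*z^3 + z^2*(30*m - 40) + z*(-24*m^2 + 158*m + 14)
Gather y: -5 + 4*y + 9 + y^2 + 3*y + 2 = y^2 + 7*y + 6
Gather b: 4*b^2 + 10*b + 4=4*b^2 + 10*b + 4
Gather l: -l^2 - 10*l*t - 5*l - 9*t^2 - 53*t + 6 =-l^2 + l*(-10*t - 5) - 9*t^2 - 53*t + 6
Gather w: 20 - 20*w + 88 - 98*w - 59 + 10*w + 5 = 54 - 108*w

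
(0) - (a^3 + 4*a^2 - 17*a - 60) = -a^3 - 4*a^2 + 17*a + 60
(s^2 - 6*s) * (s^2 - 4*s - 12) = s^4 - 10*s^3 + 12*s^2 + 72*s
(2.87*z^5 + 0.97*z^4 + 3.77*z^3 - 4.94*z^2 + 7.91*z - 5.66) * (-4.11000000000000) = -11.7957*z^5 - 3.9867*z^4 - 15.4947*z^3 + 20.3034*z^2 - 32.5101*z + 23.2626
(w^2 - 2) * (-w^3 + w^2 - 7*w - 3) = -w^5 + w^4 - 5*w^3 - 5*w^2 + 14*w + 6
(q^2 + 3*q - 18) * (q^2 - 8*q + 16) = q^4 - 5*q^3 - 26*q^2 + 192*q - 288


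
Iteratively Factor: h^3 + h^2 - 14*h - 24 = (h - 4)*(h^2 + 5*h + 6) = (h - 4)*(h + 2)*(h + 3)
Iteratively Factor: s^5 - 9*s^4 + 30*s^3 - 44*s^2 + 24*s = (s - 2)*(s^4 - 7*s^3 + 16*s^2 - 12*s) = (s - 3)*(s - 2)*(s^3 - 4*s^2 + 4*s) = (s - 3)*(s - 2)^2*(s^2 - 2*s) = s*(s - 3)*(s - 2)^2*(s - 2)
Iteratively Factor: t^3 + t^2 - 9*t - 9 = (t + 3)*(t^2 - 2*t - 3) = (t + 1)*(t + 3)*(t - 3)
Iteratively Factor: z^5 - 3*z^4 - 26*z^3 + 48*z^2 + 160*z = (z - 4)*(z^4 + z^3 - 22*z^2 - 40*z) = (z - 5)*(z - 4)*(z^3 + 6*z^2 + 8*z) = z*(z - 5)*(z - 4)*(z^2 + 6*z + 8) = z*(z - 5)*(z - 4)*(z + 2)*(z + 4)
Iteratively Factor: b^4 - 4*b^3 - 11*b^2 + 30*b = (b - 2)*(b^3 - 2*b^2 - 15*b) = (b - 2)*(b + 3)*(b^2 - 5*b) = b*(b - 2)*(b + 3)*(b - 5)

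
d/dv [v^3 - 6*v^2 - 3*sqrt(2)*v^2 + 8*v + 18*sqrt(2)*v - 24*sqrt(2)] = 3*v^2 - 12*v - 6*sqrt(2)*v + 8 + 18*sqrt(2)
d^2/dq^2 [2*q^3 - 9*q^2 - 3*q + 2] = 12*q - 18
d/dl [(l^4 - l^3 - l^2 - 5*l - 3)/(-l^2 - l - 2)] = (-2*l^5 - 2*l^4 - 6*l^3 + 2*l^2 - 2*l + 7)/(l^4 + 2*l^3 + 5*l^2 + 4*l + 4)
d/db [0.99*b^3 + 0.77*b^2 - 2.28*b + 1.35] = 2.97*b^2 + 1.54*b - 2.28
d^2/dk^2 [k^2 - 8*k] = 2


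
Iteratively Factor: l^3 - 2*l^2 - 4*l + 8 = (l + 2)*(l^2 - 4*l + 4) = (l - 2)*(l + 2)*(l - 2)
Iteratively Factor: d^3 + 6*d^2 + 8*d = (d + 2)*(d^2 + 4*d) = d*(d + 2)*(d + 4)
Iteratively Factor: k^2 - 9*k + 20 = (k - 5)*(k - 4)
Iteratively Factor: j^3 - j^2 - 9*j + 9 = (j - 3)*(j^2 + 2*j - 3) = (j - 3)*(j + 3)*(j - 1)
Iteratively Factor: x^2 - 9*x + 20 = (x - 5)*(x - 4)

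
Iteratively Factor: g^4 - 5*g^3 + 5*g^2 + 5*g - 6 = (g - 1)*(g^3 - 4*g^2 + g + 6) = (g - 1)*(g + 1)*(g^2 - 5*g + 6) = (g - 3)*(g - 1)*(g + 1)*(g - 2)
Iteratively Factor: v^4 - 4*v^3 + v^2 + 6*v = (v - 2)*(v^3 - 2*v^2 - 3*v) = v*(v - 2)*(v^2 - 2*v - 3) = v*(v - 3)*(v - 2)*(v + 1)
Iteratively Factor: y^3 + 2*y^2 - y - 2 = (y - 1)*(y^2 + 3*y + 2) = (y - 1)*(y + 2)*(y + 1)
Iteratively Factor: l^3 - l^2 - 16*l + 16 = (l + 4)*(l^2 - 5*l + 4) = (l - 4)*(l + 4)*(l - 1)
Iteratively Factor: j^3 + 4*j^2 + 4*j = (j + 2)*(j^2 + 2*j) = (j + 2)^2*(j)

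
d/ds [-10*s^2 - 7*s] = -20*s - 7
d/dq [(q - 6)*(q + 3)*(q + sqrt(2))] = 3*q^2 - 6*q + 2*sqrt(2)*q - 18 - 3*sqrt(2)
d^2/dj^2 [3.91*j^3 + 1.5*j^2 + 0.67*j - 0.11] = 23.46*j + 3.0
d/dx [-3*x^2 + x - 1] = 1 - 6*x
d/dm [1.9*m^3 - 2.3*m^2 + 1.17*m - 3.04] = 5.7*m^2 - 4.6*m + 1.17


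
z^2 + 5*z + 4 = (z + 1)*(z + 4)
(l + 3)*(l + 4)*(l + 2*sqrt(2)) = l^3 + 2*sqrt(2)*l^2 + 7*l^2 + 12*l + 14*sqrt(2)*l + 24*sqrt(2)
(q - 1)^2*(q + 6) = q^3 + 4*q^2 - 11*q + 6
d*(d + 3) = d^2 + 3*d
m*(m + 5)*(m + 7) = m^3 + 12*m^2 + 35*m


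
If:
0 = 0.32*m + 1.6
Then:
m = -5.00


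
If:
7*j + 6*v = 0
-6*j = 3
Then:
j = -1/2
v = 7/12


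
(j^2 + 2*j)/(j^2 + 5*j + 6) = j/(j + 3)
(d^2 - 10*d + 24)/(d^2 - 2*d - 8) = (d - 6)/(d + 2)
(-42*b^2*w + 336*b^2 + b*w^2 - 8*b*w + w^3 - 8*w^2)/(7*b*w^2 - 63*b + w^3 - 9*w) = (-6*b*w + 48*b + w^2 - 8*w)/(w^2 - 9)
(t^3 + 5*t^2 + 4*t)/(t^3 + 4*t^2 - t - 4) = t/(t - 1)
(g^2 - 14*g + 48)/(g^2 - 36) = (g - 8)/(g + 6)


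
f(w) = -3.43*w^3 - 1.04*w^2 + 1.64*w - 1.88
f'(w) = -10.29*w^2 - 2.08*w + 1.64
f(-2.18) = 25.14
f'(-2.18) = -42.73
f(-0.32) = -2.40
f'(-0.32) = 1.25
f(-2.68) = 52.28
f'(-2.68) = -66.69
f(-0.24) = -2.29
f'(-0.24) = 1.55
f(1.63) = -16.82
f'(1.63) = -29.09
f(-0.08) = -2.02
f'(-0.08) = 1.74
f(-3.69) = 150.24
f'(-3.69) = -130.79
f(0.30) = -1.57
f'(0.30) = 0.09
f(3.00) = -98.93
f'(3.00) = -97.21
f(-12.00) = 5755.72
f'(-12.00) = -1455.16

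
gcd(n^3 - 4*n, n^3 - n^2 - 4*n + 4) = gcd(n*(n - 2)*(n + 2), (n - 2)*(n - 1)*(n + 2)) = n^2 - 4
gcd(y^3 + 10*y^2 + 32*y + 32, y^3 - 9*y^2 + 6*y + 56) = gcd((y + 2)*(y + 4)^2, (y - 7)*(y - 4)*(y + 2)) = y + 2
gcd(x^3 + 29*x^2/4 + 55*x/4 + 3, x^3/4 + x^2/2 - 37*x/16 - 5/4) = x + 4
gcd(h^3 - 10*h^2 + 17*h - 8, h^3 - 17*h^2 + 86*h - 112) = h - 8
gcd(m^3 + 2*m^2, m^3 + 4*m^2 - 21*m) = m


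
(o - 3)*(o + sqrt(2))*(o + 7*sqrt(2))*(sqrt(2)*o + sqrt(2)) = sqrt(2)*o^4 - 2*sqrt(2)*o^3 + 16*o^3 - 32*o^2 + 11*sqrt(2)*o^2 - 48*o - 28*sqrt(2)*o - 42*sqrt(2)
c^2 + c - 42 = (c - 6)*(c + 7)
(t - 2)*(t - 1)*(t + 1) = t^3 - 2*t^2 - t + 2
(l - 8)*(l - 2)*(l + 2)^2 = l^4 - 6*l^3 - 20*l^2 + 24*l + 64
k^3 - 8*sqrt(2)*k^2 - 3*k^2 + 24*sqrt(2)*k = k*(k - 3)*(k - 8*sqrt(2))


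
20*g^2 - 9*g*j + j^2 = (-5*g + j)*(-4*g + j)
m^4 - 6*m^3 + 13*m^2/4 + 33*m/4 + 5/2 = (m - 5)*(m - 2)*(m + 1/2)^2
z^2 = z^2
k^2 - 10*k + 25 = (k - 5)^2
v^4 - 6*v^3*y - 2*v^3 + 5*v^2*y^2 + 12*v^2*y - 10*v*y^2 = v*(v - 2)*(v - 5*y)*(v - y)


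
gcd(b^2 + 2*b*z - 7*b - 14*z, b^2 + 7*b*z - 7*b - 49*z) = b - 7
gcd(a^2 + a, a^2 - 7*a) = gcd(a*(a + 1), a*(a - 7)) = a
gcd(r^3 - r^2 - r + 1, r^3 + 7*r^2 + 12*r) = 1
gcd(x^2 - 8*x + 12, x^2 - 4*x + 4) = x - 2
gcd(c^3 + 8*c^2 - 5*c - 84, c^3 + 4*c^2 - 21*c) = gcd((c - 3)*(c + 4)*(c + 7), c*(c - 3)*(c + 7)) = c^2 + 4*c - 21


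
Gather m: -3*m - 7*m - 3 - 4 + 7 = -10*m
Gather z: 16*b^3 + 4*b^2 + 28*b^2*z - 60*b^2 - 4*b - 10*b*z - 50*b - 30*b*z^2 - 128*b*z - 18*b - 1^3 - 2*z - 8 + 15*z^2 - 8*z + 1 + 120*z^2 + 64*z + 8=16*b^3 - 56*b^2 - 72*b + z^2*(135 - 30*b) + z*(28*b^2 - 138*b + 54)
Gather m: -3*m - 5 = -3*m - 5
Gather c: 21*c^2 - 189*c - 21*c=21*c^2 - 210*c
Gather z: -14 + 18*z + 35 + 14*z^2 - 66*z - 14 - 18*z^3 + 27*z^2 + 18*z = -18*z^3 + 41*z^2 - 30*z + 7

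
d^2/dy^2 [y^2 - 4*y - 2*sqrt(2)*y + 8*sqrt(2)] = 2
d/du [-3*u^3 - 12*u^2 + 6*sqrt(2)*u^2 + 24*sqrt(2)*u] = -9*u^2 - 24*u + 12*sqrt(2)*u + 24*sqrt(2)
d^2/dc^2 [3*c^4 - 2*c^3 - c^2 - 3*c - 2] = 36*c^2 - 12*c - 2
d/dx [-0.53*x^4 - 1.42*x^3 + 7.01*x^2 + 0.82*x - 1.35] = -2.12*x^3 - 4.26*x^2 + 14.02*x + 0.82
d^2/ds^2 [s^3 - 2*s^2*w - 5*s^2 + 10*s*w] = 6*s - 4*w - 10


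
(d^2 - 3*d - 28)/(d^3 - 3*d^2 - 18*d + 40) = (d - 7)/(d^2 - 7*d + 10)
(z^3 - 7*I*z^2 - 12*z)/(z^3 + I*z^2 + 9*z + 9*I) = z*(z - 4*I)/(z^2 + 4*I*z - 3)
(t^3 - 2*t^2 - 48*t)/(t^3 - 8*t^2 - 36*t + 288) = t/(t - 6)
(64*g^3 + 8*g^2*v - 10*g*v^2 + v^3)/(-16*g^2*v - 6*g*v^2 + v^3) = (-4*g + v)/v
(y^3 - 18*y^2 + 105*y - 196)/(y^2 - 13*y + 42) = (y^2 - 11*y + 28)/(y - 6)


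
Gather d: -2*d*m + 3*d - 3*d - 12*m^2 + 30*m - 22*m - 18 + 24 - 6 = -2*d*m - 12*m^2 + 8*m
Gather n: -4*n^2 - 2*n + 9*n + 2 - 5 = -4*n^2 + 7*n - 3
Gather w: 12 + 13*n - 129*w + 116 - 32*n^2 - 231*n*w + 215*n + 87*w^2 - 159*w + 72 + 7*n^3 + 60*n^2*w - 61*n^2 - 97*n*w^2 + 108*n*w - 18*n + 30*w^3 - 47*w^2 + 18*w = 7*n^3 - 93*n^2 + 210*n + 30*w^3 + w^2*(40 - 97*n) + w*(60*n^2 - 123*n - 270) + 200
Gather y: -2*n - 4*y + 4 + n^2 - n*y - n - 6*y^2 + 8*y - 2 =n^2 - 3*n - 6*y^2 + y*(4 - n) + 2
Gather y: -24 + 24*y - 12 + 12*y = 36*y - 36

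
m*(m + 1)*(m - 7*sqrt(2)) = m^3 - 7*sqrt(2)*m^2 + m^2 - 7*sqrt(2)*m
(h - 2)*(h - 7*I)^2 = h^3 - 2*h^2 - 14*I*h^2 - 49*h + 28*I*h + 98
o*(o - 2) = o^2 - 2*o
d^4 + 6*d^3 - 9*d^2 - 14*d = d*(d - 2)*(d + 1)*(d + 7)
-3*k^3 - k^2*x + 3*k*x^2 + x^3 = (-k + x)*(k + x)*(3*k + x)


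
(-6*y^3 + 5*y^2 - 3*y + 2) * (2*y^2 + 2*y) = -12*y^5 - 2*y^4 + 4*y^3 - 2*y^2 + 4*y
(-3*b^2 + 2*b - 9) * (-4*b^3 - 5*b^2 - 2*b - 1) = 12*b^5 + 7*b^4 + 32*b^3 + 44*b^2 + 16*b + 9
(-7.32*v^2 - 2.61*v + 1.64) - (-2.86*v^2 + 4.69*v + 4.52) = -4.46*v^2 - 7.3*v - 2.88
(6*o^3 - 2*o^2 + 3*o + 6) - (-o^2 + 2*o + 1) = 6*o^3 - o^2 + o + 5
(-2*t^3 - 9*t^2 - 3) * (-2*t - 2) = 4*t^4 + 22*t^3 + 18*t^2 + 6*t + 6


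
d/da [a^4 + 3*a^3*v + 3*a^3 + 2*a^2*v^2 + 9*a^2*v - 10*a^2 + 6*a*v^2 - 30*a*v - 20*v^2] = 4*a^3 + 9*a^2*v + 9*a^2 + 4*a*v^2 + 18*a*v - 20*a + 6*v^2 - 30*v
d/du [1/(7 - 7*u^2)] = 2*u/(7*(u^2 - 1)^2)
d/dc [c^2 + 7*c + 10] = 2*c + 7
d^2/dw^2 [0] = 0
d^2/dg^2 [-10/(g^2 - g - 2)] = 20*(-g^2 + g + (2*g - 1)^2 + 2)/(-g^2 + g + 2)^3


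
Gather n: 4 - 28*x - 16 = -28*x - 12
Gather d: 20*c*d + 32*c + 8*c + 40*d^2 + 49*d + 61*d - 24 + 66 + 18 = 40*c + 40*d^2 + d*(20*c + 110) + 60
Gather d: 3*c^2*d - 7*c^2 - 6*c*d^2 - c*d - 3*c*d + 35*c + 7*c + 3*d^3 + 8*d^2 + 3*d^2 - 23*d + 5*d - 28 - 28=-7*c^2 + 42*c + 3*d^3 + d^2*(11 - 6*c) + d*(3*c^2 - 4*c - 18) - 56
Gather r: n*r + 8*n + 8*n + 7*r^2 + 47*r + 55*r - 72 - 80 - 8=16*n + 7*r^2 + r*(n + 102) - 160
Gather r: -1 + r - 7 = r - 8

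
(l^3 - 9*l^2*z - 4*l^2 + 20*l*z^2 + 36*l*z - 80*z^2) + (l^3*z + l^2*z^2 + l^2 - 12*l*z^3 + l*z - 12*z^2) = l^3*z + l^3 + l^2*z^2 - 9*l^2*z - 3*l^2 - 12*l*z^3 + 20*l*z^2 + 37*l*z - 92*z^2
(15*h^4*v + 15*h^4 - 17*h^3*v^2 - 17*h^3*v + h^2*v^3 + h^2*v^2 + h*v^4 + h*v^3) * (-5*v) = -75*h^4*v^2 - 75*h^4*v + 85*h^3*v^3 + 85*h^3*v^2 - 5*h^2*v^4 - 5*h^2*v^3 - 5*h*v^5 - 5*h*v^4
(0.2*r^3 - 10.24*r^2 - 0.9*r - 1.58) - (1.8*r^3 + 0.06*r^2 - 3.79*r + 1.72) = -1.6*r^3 - 10.3*r^2 + 2.89*r - 3.3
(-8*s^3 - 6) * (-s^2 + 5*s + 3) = 8*s^5 - 40*s^4 - 24*s^3 + 6*s^2 - 30*s - 18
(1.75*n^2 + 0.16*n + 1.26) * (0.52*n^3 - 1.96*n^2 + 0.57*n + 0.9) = 0.91*n^5 - 3.3468*n^4 + 1.3391*n^3 - 0.8034*n^2 + 0.8622*n + 1.134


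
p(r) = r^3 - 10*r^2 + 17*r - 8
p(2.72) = -15.62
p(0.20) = -4.99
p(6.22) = -48.50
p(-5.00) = -468.00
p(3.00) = -20.00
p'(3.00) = -16.00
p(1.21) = -0.30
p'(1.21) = -2.81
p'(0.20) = 13.12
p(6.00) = -50.00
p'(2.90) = -15.77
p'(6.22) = 8.67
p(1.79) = -3.88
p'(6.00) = 5.00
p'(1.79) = -9.19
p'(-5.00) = 192.00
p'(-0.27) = 22.62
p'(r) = 3*r^2 - 20*r + 17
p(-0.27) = -13.34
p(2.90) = -18.41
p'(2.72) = -15.20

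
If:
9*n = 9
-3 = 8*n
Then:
No Solution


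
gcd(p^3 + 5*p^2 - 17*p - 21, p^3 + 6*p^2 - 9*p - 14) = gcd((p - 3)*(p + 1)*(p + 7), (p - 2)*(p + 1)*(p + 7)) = p^2 + 8*p + 7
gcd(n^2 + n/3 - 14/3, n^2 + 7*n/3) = n + 7/3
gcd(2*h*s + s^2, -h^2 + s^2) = 1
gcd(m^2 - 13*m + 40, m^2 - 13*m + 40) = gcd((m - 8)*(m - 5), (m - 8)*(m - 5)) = m^2 - 13*m + 40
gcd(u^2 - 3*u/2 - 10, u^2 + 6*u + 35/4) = u + 5/2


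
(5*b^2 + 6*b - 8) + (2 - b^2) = 4*b^2 + 6*b - 6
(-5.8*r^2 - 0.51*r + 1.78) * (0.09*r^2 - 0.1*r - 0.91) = -0.522*r^4 + 0.5341*r^3 + 5.4892*r^2 + 0.2861*r - 1.6198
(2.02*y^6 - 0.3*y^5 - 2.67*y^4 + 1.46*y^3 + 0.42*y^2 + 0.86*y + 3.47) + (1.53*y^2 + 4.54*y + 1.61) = 2.02*y^6 - 0.3*y^5 - 2.67*y^4 + 1.46*y^3 + 1.95*y^2 + 5.4*y + 5.08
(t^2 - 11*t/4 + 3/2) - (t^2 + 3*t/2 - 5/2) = 4 - 17*t/4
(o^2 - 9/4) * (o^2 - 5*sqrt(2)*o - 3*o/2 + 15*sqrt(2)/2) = o^4 - 5*sqrt(2)*o^3 - 3*o^3/2 - 9*o^2/4 + 15*sqrt(2)*o^2/2 + 27*o/8 + 45*sqrt(2)*o/4 - 135*sqrt(2)/8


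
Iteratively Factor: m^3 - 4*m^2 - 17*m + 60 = (m + 4)*(m^2 - 8*m + 15) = (m - 3)*(m + 4)*(m - 5)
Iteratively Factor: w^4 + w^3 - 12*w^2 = (w)*(w^3 + w^2 - 12*w) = w*(w + 4)*(w^2 - 3*w) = w*(w - 3)*(w + 4)*(w)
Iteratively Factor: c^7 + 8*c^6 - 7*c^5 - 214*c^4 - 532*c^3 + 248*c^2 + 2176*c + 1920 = (c + 4)*(c^6 + 4*c^5 - 23*c^4 - 122*c^3 - 44*c^2 + 424*c + 480) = (c - 5)*(c + 4)*(c^5 + 9*c^4 + 22*c^3 - 12*c^2 - 104*c - 96) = (c - 5)*(c + 4)^2*(c^4 + 5*c^3 + 2*c^2 - 20*c - 24) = (c - 5)*(c - 2)*(c + 4)^2*(c^3 + 7*c^2 + 16*c + 12) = (c - 5)*(c - 2)*(c + 2)*(c + 4)^2*(c^2 + 5*c + 6) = (c - 5)*(c - 2)*(c + 2)^2*(c + 4)^2*(c + 3)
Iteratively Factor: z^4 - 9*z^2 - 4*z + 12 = (z + 2)*(z^3 - 2*z^2 - 5*z + 6) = (z - 3)*(z + 2)*(z^2 + z - 2) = (z - 3)*(z - 1)*(z + 2)*(z + 2)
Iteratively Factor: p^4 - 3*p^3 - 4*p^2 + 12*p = (p)*(p^3 - 3*p^2 - 4*p + 12) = p*(p - 2)*(p^2 - p - 6) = p*(p - 2)*(p + 2)*(p - 3)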